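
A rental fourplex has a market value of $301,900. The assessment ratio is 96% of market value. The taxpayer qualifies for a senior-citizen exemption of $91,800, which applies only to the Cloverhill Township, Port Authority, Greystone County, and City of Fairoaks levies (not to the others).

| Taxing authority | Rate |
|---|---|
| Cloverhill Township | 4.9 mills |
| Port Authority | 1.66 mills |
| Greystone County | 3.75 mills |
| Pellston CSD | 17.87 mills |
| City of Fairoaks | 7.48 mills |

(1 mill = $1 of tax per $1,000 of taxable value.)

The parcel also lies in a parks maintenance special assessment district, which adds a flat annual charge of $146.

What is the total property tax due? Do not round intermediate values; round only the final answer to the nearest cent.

$8,848.00

Assessed value = $301,900 × 0.96 = $289,824
Cloverhill Township: ($289,824 − $91,800) × 0.0049 = $198,024 × 0.0049 = $970.3176
Port Authority: ($289,824 − $91,800) × 0.00166 = $198,024 × 0.00166 = $328.71984
Greystone County: ($289,824 − $91,800) × 0.00375 = $198,024 × 0.00375 = $742.59
Pellston CSD: $289,824 × 0.01787 = $5,179.15488
City of Fairoaks: ($289,824 − $91,800) × 0.00748 = $198,024 × 0.00748 = $1,481.21952
Levies subtotal = $8,702.00184
Total = $8,702.00184 + $146 = $8,848.00184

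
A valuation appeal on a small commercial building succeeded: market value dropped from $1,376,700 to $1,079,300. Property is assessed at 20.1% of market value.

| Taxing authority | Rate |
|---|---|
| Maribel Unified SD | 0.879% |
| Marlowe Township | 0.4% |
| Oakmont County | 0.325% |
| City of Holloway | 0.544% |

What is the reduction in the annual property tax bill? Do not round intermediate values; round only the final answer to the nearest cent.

Old assessed value = $1,376,700 × 0.201 = $276,716.7
New assessed value = $1,079,300 × 0.201 = $216,939.3
Combined rate = 0.00879 + 0.004 + 0.00325 + 0.00544 = 0.02148
Old tax = $276,716.7 × 0.02148 = $5,943.874716
New tax = $216,939.3 × 0.02148 = $4,659.856164
Reduction = $5,943.874716 − $4,659.856164 = $1,284.018552

$1,284.02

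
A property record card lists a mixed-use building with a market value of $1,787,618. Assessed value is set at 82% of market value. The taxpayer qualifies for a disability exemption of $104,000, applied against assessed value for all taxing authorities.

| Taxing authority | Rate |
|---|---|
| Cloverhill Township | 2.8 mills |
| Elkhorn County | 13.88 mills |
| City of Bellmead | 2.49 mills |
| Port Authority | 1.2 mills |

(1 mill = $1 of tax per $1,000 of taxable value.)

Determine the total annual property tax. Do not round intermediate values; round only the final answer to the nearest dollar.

Assessed value = $1,787,618 × 0.82 = $1,465,846.76
Taxable value = $1,465,846.76 − $104,000 = $1,361,846.76
Cloverhill Township: $1,361,846.76 × 0.0028 = $3,813.170928
Elkhorn County: $1,361,846.76 × 0.01388 = $18,902.4330288
City of Bellmead: $1,361,846.76 × 0.00249 = $3,390.9984324
Port Authority: $1,361,846.76 × 0.0012 = $1,634.216112
Total = $3,813.170928 + $18,902.4330288 + $3,390.9984324 + $1,634.216112 = $27,740.8185012

$27,741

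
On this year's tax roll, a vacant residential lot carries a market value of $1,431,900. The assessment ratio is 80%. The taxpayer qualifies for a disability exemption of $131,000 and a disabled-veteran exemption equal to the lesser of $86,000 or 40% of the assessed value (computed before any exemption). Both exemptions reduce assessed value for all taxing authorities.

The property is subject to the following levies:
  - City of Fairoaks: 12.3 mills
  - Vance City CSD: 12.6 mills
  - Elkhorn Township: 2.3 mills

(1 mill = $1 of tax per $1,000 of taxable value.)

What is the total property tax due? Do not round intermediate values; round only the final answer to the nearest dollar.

$25,256

Assessed value = $1,431,900 × 0.8 = $1,145,520
Disabled-veteran exemption = min($86,000, 40% × $1,145,520) = min($86,000, $458,208) = $86,000 (dollar cap binds)
Taxable value = $1,145,520 − $131,000 − $86,000 = $928,520
City of Fairoaks: $928,520 × 0.0123 = $11,420.796
Vance City CSD: $928,520 × 0.0126 = $11,699.352
Elkhorn Township: $928,520 × 0.0023 = $2,135.596
Total = $25,255.744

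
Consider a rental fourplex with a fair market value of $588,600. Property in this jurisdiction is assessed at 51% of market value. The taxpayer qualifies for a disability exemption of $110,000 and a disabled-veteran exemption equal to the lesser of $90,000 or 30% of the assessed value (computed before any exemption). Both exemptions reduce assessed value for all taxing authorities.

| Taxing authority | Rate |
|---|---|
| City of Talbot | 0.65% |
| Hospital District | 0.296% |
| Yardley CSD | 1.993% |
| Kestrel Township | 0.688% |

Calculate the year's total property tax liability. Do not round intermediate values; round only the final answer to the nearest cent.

Assessed value = $588,600 × 0.51 = $300,186
Disabled-veteran exemption = min($90,000, 30% × $300,186) = min($90,000, $90,055.8) = $90,000 (dollar cap binds)
Taxable value = $300,186 − $110,000 − $90,000 = $100,186
City of Talbot: $100,186 × 0.0065 = $651.209
Hospital District: $100,186 × 0.00296 = $296.55056
Yardley CSD: $100,186 × 0.01993 = $1,996.70698
Kestrel Township: $100,186 × 0.00688 = $689.27968
Total = $3,633.74622

$3,633.75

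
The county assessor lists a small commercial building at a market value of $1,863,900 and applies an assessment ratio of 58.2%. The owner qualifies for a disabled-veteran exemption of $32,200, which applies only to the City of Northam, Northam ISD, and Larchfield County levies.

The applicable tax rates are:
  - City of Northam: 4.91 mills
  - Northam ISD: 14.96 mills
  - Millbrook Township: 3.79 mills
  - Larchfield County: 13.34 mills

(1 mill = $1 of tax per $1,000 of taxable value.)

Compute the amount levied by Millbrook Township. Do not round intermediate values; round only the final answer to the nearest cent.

$4,111.35

Assessed value = $1,863,900 × 0.582 = $1,084,789.8
Millbrook Township taxable value = $1,084,789.8 (exemption does not apply)
Millbrook Township levy = $1,084,789.8 × 0.00379 = $4,111.353342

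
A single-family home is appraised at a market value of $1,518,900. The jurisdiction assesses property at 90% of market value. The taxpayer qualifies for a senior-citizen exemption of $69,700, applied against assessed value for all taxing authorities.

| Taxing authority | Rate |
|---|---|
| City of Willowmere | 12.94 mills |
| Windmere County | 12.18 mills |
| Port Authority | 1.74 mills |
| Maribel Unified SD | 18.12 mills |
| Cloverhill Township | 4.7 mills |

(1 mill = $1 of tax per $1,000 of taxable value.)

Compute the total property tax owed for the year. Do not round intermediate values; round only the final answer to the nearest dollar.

$64,450

Assessed value = $1,518,900 × 0.9 = $1,367,010
Taxable value = $1,367,010 − $69,700 = $1,297,310
City of Willowmere: $1,297,310 × 0.01294 = $16,787.1914
Windmere County: $1,297,310 × 0.01218 = $15,801.2358
Port Authority: $1,297,310 × 0.00174 = $2,257.3194
Maribel Unified SD: $1,297,310 × 0.01812 = $23,507.2572
Cloverhill Township: $1,297,310 × 0.0047 = $6,097.357
Total = $16,787.1914 + $15,801.2358 + $2,257.3194 + $23,507.2572 + $6,097.357 = $64,450.3608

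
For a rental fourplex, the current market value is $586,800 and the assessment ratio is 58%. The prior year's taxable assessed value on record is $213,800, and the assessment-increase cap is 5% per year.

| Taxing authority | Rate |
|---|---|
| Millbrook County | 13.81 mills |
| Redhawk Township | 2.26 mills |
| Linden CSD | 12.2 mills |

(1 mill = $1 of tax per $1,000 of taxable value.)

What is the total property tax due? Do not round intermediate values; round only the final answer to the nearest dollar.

Uncapped assessed value = $586,800 × 0.58 = $340,344
Cap limit = $213,800 × 1.05 = $224,490
Taxable assessed value = min($340,344, $224,490) = $224,490 (cap binds)
Millbrook County: $224,490 × 0.01381 = $3,100.2069
Redhawk Township: $224,490 × 0.00226 = $507.3474
Linden CSD: $224,490 × 0.0122 = $2,738.778
Total = $6,346.3323

$6,346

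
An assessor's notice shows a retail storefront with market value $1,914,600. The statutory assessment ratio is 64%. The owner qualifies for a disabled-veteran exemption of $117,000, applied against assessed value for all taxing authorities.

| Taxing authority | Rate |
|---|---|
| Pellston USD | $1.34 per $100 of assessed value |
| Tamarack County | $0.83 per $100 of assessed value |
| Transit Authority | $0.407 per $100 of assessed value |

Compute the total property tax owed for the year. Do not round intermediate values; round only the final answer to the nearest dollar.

$28,562

Assessed value = $1,914,600 × 0.64 = $1,225,344
Taxable value = $1,225,344 − $117,000 = $1,108,344
Pellston USD: $1,108,344 × 0.0134 = $14,851.8096
Tamarack County: $1,108,344 × 0.0083 = $9,199.2552
Transit Authority: $1,108,344 × 0.00407 = $4,510.96008
Total = $14,851.8096 + $9,199.2552 + $4,510.96008 = $28,562.02488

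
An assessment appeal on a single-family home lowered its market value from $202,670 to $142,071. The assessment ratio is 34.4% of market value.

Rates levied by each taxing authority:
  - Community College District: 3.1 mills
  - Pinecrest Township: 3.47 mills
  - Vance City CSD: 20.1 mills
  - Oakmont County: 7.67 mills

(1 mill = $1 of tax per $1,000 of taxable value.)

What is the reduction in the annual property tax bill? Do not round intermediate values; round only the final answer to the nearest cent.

$715.85

Old assessed value = $202,670 × 0.344 = $69,718.48
New assessed value = $142,071 × 0.344 = $48,872.424
Combined rate = 0.0031 + 0.00347 + 0.0201 + 0.00767 = 0.03434
Old tax = $69,718.48 × 0.03434 = $2,394.1326032
New tax = $48,872.424 × 0.03434 = $1,678.27904016
Reduction = $2,394.1326032 − $1,678.27904016 = $715.85356304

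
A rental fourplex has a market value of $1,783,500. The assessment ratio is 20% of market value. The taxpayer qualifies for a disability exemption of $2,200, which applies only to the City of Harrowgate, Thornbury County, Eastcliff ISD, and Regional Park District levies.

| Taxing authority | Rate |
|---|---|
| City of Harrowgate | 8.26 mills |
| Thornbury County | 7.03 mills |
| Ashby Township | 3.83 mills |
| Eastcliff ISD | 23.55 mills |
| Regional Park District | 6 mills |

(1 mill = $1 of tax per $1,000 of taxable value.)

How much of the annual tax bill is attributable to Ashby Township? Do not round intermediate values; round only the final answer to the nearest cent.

$1,366.16

Assessed value = $1,783,500 × 0.2 = $356,700
Ashby Township taxable value = $356,700 (exemption does not apply)
Ashby Township levy = $356,700 × 0.00383 = $1,366.161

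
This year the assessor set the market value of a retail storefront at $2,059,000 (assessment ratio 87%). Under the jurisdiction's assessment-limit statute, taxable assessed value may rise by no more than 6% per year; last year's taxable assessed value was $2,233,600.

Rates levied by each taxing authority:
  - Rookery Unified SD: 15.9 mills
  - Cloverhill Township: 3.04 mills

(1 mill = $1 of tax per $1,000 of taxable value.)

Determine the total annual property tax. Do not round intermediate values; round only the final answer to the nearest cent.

Uncapped assessed value = $2,059,000 × 0.87 = $1,791,330
Cap limit = $2,233,600 × 1.06 = $2,367,616
Taxable assessed value = min($1,791,330, $2,367,616) = $1,791,330 (cap does not bind)
Rookery Unified SD: $1,791,330 × 0.0159 = $28,482.147
Cloverhill Township: $1,791,330 × 0.00304 = $5,445.6432
Total = $33,927.7902

$33,927.79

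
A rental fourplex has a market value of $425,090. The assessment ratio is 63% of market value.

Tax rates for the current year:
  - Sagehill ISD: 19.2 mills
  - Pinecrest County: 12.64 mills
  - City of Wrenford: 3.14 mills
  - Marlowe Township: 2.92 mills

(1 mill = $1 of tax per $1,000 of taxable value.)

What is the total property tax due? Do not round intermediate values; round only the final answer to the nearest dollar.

$10,150

Assessed value = $425,090 × 0.63 = $267,806.7
Sagehill ISD: $267,806.7 × 0.0192 = $5,141.88864
Pinecrest County: $267,806.7 × 0.01264 = $3,385.076688
City of Wrenford: $267,806.7 × 0.00314 = $840.913038
Marlowe Township: $267,806.7 × 0.00292 = $781.995564
Total = $5,141.88864 + $3,385.076688 + $840.913038 + $781.995564 = $10,149.87393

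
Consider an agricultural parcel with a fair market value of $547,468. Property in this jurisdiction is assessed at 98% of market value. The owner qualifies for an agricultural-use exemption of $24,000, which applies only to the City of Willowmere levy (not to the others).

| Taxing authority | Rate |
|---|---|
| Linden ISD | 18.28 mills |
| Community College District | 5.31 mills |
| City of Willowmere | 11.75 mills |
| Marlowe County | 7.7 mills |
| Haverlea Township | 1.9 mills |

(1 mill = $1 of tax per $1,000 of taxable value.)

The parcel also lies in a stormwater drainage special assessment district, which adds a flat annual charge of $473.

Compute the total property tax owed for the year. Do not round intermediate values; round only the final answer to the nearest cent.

$24,302.15

Assessed value = $547,468 × 0.98 = $536,518.64
Linden ISD: $536,518.64 × 0.01828 = $9,807.5607392
Community College District: $536,518.64 × 0.00531 = $2,848.9139784
City of Willowmere: ($536,518.64 − $24,000) × 0.01175 = $512,518.64 × 0.01175 = $6,022.09402
Marlowe County: $536,518.64 × 0.0077 = $4,131.193528
Haverlea Township: $536,518.64 × 0.0019 = $1,019.385416
Levies subtotal = $23,829.1476816
Total = $23,829.1476816 + $473 = $24,302.1476816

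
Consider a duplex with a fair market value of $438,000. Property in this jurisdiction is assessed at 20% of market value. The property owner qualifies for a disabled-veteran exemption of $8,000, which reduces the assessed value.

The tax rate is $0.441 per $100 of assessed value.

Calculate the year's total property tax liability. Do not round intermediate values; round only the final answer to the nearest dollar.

Assessed value = $438,000 × 0.2 = $87,600
Taxable value = $87,600 − $8,000 = $79,600
Tax = $79,600 × 0.00441 = $351.036

$351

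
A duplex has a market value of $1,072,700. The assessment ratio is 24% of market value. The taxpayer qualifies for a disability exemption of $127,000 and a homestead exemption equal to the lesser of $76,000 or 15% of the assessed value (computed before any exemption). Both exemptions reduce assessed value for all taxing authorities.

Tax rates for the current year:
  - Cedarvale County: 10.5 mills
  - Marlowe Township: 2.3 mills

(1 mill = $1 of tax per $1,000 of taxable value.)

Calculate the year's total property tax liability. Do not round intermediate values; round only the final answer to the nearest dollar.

Assessed value = $1,072,700 × 0.24 = $257,448
Homestead exemption = min($76,000, 15% × $257,448) = min($76,000, $38,617.2) = $38,617.2 (percentage binds)
Taxable value = $257,448 − $127,000 − $38,617.2 = $91,830.8
Cedarvale County: $91,830.8 × 0.0105 = $964.2234
Marlowe Township: $91,830.8 × 0.0023 = $211.21084
Total = $1,175.43424

$1,175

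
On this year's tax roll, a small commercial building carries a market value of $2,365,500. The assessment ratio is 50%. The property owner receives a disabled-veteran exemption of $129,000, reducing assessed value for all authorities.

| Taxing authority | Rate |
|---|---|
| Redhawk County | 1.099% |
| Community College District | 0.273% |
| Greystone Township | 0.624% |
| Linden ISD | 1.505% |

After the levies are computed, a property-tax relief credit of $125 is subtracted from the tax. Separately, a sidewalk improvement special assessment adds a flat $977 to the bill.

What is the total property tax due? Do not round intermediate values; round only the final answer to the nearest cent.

$37,743.79

Assessed value = $2,365,500 × 0.5 = $1,182,750
Taxable value = $1,182,750 − $129,000 = $1,053,750
Redhawk County: $1,053,750 × 0.01099 = $11,580.7125
Community College District: $1,053,750 × 0.00273 = $2,876.7375
Greystone Township: $1,053,750 × 0.00624 = $6,575.4
Linden ISD: $1,053,750 × 0.01505 = $15,858.9375
Levies subtotal = $36,891.7875
After credit = $36,891.7875 − $125 = $36,766.7875
Total = $36,766.7875 + $977 = $37,743.7875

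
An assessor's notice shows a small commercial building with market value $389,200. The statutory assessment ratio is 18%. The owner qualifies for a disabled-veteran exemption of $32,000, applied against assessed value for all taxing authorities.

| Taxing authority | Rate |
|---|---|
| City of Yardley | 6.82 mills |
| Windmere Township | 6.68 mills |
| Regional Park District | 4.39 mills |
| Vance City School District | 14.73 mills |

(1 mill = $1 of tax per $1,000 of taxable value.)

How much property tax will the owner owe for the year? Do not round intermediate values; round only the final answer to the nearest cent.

$1,241.39

Assessed value = $389,200 × 0.18 = $70,056
Taxable value = $70,056 − $32,000 = $38,056
City of Yardley: $38,056 × 0.00682 = $259.54192
Windmere Township: $38,056 × 0.00668 = $254.21408
Regional Park District: $38,056 × 0.00439 = $167.06584
Vance City School District: $38,056 × 0.01473 = $560.56488
Total = $259.54192 + $254.21408 + $167.06584 + $560.56488 = $1,241.38672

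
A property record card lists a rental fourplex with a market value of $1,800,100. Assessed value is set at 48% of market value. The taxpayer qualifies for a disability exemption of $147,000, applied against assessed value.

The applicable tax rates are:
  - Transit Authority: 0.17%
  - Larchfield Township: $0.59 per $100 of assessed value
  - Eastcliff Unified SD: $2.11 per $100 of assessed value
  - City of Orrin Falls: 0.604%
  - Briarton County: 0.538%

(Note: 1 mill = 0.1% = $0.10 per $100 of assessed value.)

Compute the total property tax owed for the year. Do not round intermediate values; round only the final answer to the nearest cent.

$28,767.97

Assessed value = $1,800,100 × 0.48 = $864,048
Taxable value = $864,048 − $147,000 = $717,048
Transit Authority: $717,048 × 0.0017 = $1,218.9816
Larchfield Township: $717,048 × 0.0059 = $4,230.5832
Eastcliff Unified SD: $717,048 × 0.0211 = $15,129.7128
City of Orrin Falls: $717,048 × 0.00604 = $4,330.96992
Briarton County: $717,048 × 0.00538 = $3,857.71824
Total = $28,767.96576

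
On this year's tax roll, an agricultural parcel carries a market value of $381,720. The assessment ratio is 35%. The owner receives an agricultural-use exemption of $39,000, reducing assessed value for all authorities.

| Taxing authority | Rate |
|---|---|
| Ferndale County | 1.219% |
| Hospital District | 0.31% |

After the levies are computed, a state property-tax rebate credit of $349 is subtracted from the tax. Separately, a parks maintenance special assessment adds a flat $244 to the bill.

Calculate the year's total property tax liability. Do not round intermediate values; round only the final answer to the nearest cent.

$1,341.46

Assessed value = $381,720 × 0.35 = $133,602
Taxable value = $133,602 − $39,000 = $94,602
Ferndale County: $94,602 × 0.01219 = $1,153.19838
Hospital District: $94,602 × 0.0031 = $293.2662
Levies subtotal = $1,446.46458
After credit = $1,446.46458 − $349 = $1,097.46458
Total = $1,097.46458 + $244 = $1,341.46458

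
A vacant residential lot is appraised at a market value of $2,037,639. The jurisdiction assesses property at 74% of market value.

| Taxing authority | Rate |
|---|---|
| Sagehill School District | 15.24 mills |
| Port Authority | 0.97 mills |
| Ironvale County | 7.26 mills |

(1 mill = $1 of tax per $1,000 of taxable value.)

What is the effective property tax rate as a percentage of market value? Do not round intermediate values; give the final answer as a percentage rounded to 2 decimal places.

Assessed value = $2,037,639 × 0.74 = $1,507,852.86
Sagehill School District: $1,507,852.86 × 0.01524 = $22,979.6775864
Port Authority: $1,507,852.86 × 0.00097 = $1,462.6172742
Ironvale County: $1,507,852.86 × 0.00726 = $10,947.0117636
Total tax = $35,389.3066242
Effective rate = $35,389.3066242 ÷ $2,037,639 = 1.74% of market value

1.74%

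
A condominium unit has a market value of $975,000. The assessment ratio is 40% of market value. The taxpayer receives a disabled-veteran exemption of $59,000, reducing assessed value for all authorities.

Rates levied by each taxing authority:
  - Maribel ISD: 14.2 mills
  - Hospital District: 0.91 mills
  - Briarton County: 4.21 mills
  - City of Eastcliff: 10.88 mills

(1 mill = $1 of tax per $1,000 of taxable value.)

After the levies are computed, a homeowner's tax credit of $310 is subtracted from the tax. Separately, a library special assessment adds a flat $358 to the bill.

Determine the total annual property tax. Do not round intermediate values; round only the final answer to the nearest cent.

Assessed value = $975,000 × 0.4 = $390,000
Taxable value = $390,000 − $59,000 = $331,000
Maribel ISD: $331,000 × 0.0142 = $4,700.2
Hospital District: $331,000 × 0.00091 = $301.21
Briarton County: $331,000 × 0.00421 = $1,393.51
City of Eastcliff: $331,000 × 0.01088 = $3,601.28
Levies subtotal = $9,996.2
After credit = $9,996.2 − $310 = $9,686.2
Total = $9,686.2 + $358 = $10,044.2

$10,044.20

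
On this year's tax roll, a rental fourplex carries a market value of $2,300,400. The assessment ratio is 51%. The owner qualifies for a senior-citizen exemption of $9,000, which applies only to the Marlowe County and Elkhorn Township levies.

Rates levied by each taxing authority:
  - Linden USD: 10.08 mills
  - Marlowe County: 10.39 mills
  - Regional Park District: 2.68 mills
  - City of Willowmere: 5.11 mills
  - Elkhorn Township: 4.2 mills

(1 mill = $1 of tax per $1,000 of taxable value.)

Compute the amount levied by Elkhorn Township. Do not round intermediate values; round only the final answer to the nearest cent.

$4,889.66

Assessed value = $2,300,400 × 0.51 = $1,173,204
Elkhorn Township taxable value = $1,173,204 − $9,000 = $1,164,204
Elkhorn Township levy = $1,164,204 × 0.0042 = $4,889.6568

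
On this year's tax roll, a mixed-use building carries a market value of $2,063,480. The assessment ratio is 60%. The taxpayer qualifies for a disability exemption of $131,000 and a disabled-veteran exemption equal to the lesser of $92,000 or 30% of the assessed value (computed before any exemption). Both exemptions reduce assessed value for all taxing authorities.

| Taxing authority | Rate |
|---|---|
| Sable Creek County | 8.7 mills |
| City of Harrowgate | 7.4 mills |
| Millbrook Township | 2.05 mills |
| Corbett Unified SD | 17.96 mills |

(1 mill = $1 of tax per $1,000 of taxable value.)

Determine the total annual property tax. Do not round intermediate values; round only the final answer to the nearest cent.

$36,654.83

Assessed value = $2,063,480 × 0.6 = $1,238,088
Disabled-veteran exemption = min($92,000, 30% × $1,238,088) = min($92,000, $371,426.4) = $92,000 (dollar cap binds)
Taxable value = $1,238,088 − $131,000 − $92,000 = $1,015,088
Sable Creek County: $1,015,088 × 0.0087 = $8,831.2656
City of Harrowgate: $1,015,088 × 0.0074 = $7,511.6512
Millbrook Township: $1,015,088 × 0.00205 = $2,080.9304
Corbett Unified SD: $1,015,088 × 0.01796 = $18,230.98048
Total = $36,654.82768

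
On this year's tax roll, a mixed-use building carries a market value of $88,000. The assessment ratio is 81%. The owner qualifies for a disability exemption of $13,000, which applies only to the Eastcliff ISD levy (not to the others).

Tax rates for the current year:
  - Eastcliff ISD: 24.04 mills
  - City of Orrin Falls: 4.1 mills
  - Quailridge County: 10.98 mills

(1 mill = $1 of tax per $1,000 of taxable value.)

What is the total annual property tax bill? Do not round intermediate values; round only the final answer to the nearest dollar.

Assessed value = $88,000 × 0.81 = $71,280
Eastcliff ISD: ($71,280 − $13,000) × 0.02404 = $58,280 × 0.02404 = $1,401.0512
City of Orrin Falls: $71,280 × 0.0041 = $292.248
Quailridge County: $71,280 × 0.01098 = $782.6544
Total = $2,475.9536

$2,476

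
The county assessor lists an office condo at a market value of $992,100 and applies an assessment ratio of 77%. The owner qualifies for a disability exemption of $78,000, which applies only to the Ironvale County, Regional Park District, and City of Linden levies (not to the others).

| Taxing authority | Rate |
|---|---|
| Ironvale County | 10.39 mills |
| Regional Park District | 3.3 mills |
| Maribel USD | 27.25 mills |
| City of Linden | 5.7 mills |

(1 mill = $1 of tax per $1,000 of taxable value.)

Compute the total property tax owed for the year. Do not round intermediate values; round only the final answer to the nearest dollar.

Assessed value = $992,100 × 0.77 = $763,917
Ironvale County: ($763,917 − $78,000) × 0.01039 = $685,917 × 0.01039 = $7,126.67763
Regional Park District: ($763,917 − $78,000) × 0.0033 = $685,917 × 0.0033 = $2,263.5261
Maribel USD: $763,917 × 0.02725 = $20,816.73825
City of Linden: ($763,917 − $78,000) × 0.0057 = $685,917 × 0.0057 = $3,909.7269
Total = $34,116.66888

$34,117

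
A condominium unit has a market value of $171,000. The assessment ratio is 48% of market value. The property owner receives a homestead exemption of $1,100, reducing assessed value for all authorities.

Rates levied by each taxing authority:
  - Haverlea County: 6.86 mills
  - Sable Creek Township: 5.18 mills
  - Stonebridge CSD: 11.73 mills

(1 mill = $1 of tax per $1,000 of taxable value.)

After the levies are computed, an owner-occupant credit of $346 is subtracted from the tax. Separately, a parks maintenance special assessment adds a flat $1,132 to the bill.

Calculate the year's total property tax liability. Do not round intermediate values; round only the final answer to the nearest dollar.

$2,711

Assessed value = $171,000 × 0.48 = $82,080
Taxable value = $82,080 − $1,100 = $80,980
Haverlea County: $80,980 × 0.00686 = $555.5228
Sable Creek Township: $80,980 × 0.00518 = $419.4764
Stonebridge CSD: $80,980 × 0.01173 = $949.8954
Levies subtotal = $1,924.8946
After credit = $1,924.8946 − $346 = $1,578.8946
Total = $1,578.8946 + $1,132 = $2,710.8946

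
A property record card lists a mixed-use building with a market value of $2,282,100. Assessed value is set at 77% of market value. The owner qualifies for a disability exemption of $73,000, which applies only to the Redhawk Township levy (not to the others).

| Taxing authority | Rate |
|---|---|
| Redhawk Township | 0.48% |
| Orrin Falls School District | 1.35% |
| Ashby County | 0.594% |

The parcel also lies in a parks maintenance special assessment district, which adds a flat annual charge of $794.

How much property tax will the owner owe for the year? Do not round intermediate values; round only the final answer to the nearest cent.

$43,038.54

Assessed value = $2,282,100 × 0.77 = $1,757,217
Redhawk Township: ($1,757,217 − $73,000) × 0.0048 = $1,684,217 × 0.0048 = $8,084.2416
Orrin Falls School District: $1,757,217 × 0.0135 = $23,722.4295
Ashby County: $1,757,217 × 0.00594 = $10,437.86898
Levies subtotal = $42,244.54008
Total = $42,244.54008 + $794 = $43,038.54008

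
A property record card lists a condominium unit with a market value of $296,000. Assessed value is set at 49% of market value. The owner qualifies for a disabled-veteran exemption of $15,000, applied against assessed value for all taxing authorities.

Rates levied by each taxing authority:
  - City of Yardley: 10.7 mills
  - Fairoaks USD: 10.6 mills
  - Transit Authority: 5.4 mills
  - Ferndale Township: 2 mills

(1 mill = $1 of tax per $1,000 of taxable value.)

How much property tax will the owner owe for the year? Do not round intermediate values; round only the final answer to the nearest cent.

$3,732.15

Assessed value = $296,000 × 0.49 = $145,040
Taxable value = $145,040 − $15,000 = $130,040
City of Yardley: $130,040 × 0.0107 = $1,391.428
Fairoaks USD: $130,040 × 0.0106 = $1,378.424
Transit Authority: $130,040 × 0.0054 = $702.216
Ferndale Township: $130,040 × 0.002 = $260.08
Total = $1,391.428 + $1,378.424 + $702.216 + $260.08 = $3,732.148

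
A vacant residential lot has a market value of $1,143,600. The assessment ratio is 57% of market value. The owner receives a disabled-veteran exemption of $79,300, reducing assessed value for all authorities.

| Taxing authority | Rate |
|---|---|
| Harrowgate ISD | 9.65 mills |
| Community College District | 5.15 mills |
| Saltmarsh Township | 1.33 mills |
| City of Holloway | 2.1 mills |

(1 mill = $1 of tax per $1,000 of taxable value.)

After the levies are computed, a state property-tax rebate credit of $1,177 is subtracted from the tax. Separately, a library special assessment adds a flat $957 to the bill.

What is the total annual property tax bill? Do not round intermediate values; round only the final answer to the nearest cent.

Assessed value = $1,143,600 × 0.57 = $651,852
Taxable value = $651,852 − $79,300 = $572,552
Harrowgate ISD: $572,552 × 0.00965 = $5,525.1268
Community College District: $572,552 × 0.00515 = $2,948.6428
Saltmarsh Township: $572,552 × 0.00133 = $761.49416
City of Holloway: $572,552 × 0.0021 = $1,202.3592
Levies subtotal = $10,437.62296
After credit = $10,437.62296 − $1,177 = $9,260.62296
Total = $9,260.62296 + $957 = $10,217.62296

$10,217.62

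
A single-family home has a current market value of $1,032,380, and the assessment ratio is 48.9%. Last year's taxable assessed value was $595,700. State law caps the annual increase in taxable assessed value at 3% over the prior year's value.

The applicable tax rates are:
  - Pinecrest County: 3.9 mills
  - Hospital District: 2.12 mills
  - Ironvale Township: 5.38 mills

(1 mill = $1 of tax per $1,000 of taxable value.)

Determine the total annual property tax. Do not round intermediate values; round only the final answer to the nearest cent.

$5,755.11

Uncapped assessed value = $1,032,380 × 0.489 = $504,833.82
Cap limit = $595,700 × 1.03 = $613,571
Taxable assessed value = min($504,833.82, $613,571) = $504,833.82 (cap does not bind)
Pinecrest County: $504,833.82 × 0.0039 = $1,968.851898
Hospital District: $504,833.82 × 0.00212 = $1,070.2476984
Ironvale Township: $504,833.82 × 0.00538 = $2,716.0059516
Total = $5,755.105548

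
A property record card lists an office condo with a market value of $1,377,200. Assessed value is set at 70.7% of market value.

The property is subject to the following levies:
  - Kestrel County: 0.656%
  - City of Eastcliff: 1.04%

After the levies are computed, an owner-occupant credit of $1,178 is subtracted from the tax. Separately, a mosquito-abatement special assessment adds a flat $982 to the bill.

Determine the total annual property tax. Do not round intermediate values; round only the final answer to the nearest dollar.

$16,318

Assessed value = $1,377,200 × 0.707 = $973,680.4
Kestrel County: $973,680.4 × 0.00656 = $6,387.343424
City of Eastcliff: $973,680.4 × 0.0104 = $10,126.27616
Levies subtotal = $16,513.619584
After credit = $16,513.619584 − $1,178 = $15,335.619584
Total = $15,335.619584 + $982 = $16,317.619584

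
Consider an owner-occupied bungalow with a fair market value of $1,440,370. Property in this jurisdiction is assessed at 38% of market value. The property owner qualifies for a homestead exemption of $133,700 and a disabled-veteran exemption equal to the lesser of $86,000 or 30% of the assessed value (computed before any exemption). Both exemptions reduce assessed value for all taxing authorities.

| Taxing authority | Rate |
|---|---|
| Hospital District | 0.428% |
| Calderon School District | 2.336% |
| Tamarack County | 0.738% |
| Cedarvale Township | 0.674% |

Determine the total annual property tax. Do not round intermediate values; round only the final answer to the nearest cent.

$13,682.27

Assessed value = $1,440,370 × 0.38 = $547,340.6
Disabled-veteran exemption = min($86,000, 30% × $547,340.6) = min($86,000, $164,202.18) = $86,000 (dollar cap binds)
Taxable value = $547,340.6 − $133,700 − $86,000 = $327,640.6
Hospital District: $327,640.6 × 0.00428 = $1,402.301768
Calderon School District: $327,640.6 × 0.02336 = $7,653.684416
Tamarack County: $327,640.6 × 0.00738 = $2,417.987628
Cedarvale Township: $327,640.6 × 0.00674 = $2,208.297644
Total = $13,682.271456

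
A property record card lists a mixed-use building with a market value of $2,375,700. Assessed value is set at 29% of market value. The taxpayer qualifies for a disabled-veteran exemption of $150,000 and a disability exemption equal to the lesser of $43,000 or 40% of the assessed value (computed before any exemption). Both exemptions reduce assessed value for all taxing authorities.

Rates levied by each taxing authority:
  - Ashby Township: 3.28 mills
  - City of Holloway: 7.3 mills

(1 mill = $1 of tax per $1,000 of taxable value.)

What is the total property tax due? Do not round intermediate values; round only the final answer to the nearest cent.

Assessed value = $2,375,700 × 0.29 = $688,953
Disability exemption = min($43,000, 40% × $688,953) = min($43,000, $275,581.2) = $43,000 (dollar cap binds)
Taxable value = $688,953 − $150,000 − $43,000 = $495,953
Ashby Township: $495,953 × 0.00328 = $1,626.72584
City of Holloway: $495,953 × 0.0073 = $3,620.4569
Total = $5,247.18274

$5,247.18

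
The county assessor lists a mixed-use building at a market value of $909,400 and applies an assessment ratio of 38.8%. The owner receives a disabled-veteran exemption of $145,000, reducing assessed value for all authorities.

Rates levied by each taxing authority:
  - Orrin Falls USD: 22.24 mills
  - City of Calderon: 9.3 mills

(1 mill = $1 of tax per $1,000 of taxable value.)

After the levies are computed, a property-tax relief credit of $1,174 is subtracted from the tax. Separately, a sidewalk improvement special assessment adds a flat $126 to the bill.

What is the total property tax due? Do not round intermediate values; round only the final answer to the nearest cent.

$5,507.50

Assessed value = $909,400 × 0.388 = $352,847.2
Taxable value = $352,847.2 − $145,000 = $207,847.2
Orrin Falls USD: $207,847.2 × 0.02224 = $4,622.521728
City of Calderon: $207,847.2 × 0.0093 = $1,932.97896
Levies subtotal = $6,555.500688
After credit = $6,555.500688 − $1,174 = $5,381.500688
Total = $5,381.500688 + $126 = $5,507.500688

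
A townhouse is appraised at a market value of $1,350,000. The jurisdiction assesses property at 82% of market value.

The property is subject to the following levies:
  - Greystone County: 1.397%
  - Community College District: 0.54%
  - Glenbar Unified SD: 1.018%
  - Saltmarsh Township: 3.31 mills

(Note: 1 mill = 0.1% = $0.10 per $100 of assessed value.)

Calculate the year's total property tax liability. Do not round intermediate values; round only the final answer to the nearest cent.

Assessed value = $1,350,000 × 0.82 = $1,107,000
Greystone County: $1,107,000 × 0.01397 = $15,464.79
Community College District: $1,107,000 × 0.0054 = $5,977.8
Glenbar Unified SD: $1,107,000 × 0.01018 = $11,269.26
Saltmarsh Township: $1,107,000 × 0.00331 = $3,664.17
Total = $36,376.02

$36,376.02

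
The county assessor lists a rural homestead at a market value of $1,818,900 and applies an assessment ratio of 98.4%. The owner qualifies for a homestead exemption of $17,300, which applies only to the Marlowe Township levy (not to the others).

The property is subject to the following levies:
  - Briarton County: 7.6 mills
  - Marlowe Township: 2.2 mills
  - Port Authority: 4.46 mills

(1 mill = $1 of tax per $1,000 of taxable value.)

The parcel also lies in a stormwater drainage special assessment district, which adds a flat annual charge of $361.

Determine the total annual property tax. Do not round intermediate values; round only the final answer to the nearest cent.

$25,845.45

Assessed value = $1,818,900 × 0.984 = $1,789,797.6
Briarton County: $1,789,797.6 × 0.0076 = $13,602.46176
Marlowe Township: ($1,789,797.6 − $17,300) × 0.0022 = $1,772,497.6 × 0.0022 = $3,899.49472
Port Authority: $1,789,797.6 × 0.00446 = $7,982.497296
Levies subtotal = $25,484.453776
Total = $25,484.453776 + $361 = $25,845.453776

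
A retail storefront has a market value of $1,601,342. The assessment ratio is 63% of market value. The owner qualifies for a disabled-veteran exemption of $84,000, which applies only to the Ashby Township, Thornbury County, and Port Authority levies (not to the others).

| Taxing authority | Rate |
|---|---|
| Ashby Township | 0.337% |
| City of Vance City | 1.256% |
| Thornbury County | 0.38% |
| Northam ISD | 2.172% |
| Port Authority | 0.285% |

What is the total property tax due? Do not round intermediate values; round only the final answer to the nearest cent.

$43,850.17

Assessed value = $1,601,342 × 0.63 = $1,008,845.46
Ashby Township: ($1,008,845.46 − $84,000) × 0.00337 = $924,845.46 × 0.00337 = $3,116.7292002
City of Vance City: $1,008,845.46 × 0.01256 = $12,671.0989776
Thornbury County: ($1,008,845.46 − $84,000) × 0.0038 = $924,845.46 × 0.0038 = $3,514.412748
Northam ISD: $1,008,845.46 × 0.02172 = $21,912.1233912
Port Authority: ($1,008,845.46 − $84,000) × 0.00285 = $924,845.46 × 0.00285 = $2,635.809561
Total = $43,850.173878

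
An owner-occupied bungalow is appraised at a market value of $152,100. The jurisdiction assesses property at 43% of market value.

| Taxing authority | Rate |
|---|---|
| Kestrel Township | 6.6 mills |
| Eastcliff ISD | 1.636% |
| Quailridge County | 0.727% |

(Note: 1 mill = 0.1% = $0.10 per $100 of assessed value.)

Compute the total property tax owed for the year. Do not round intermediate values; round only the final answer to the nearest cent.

$1,977.13

Assessed value = $152,100 × 0.43 = $65,403
Kestrel Township: $65,403 × 0.0066 = $431.6598
Eastcliff ISD: $65,403 × 0.01636 = $1,069.99308
Quailridge County: $65,403 × 0.00727 = $475.47981
Total = $1,977.13269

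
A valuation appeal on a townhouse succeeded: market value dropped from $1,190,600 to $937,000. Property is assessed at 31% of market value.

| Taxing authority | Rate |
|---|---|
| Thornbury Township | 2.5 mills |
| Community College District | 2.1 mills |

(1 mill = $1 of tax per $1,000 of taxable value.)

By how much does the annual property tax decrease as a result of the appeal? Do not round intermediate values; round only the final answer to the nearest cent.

$361.63

Old assessed value = $1,190,600 × 0.31 = $369,086
New assessed value = $937,000 × 0.31 = $290,470
Combined rate = 0.0025 + 0.0021 = 0.0046
Old tax = $369,086 × 0.0046 = $1,697.7956
New tax = $290,470 × 0.0046 = $1,336.162
Reduction = $1,697.7956 − $1,336.162 = $361.6336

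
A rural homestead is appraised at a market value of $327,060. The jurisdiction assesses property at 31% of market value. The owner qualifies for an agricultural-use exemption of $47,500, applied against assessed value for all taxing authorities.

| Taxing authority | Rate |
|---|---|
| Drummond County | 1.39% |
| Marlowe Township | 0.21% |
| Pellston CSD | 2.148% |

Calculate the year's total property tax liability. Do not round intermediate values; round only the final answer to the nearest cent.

Assessed value = $327,060 × 0.31 = $101,388.6
Taxable value = $101,388.6 − $47,500 = $53,888.6
Drummond County: $53,888.6 × 0.0139 = $749.05154
Marlowe Township: $53,888.6 × 0.0021 = $113.16606
Pellston CSD: $53,888.6 × 0.02148 = $1,157.527128
Total = $749.05154 + $113.16606 + $1,157.527128 = $2,019.744728

$2,019.74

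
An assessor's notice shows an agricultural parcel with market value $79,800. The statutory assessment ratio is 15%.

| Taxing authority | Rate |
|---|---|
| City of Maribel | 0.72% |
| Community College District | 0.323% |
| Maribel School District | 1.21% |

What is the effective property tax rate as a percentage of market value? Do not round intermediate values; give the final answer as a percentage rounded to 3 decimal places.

Assessed value = $79,800 × 0.15 = $11,970
City of Maribel: $11,970 × 0.0072 = $86.184
Community College District: $11,970 × 0.00323 = $38.6631
Maribel School District: $11,970 × 0.0121 = $144.837
Total tax = $269.6841
Effective rate = $269.6841 ÷ $79,800 = 0.338% of market value

0.338%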